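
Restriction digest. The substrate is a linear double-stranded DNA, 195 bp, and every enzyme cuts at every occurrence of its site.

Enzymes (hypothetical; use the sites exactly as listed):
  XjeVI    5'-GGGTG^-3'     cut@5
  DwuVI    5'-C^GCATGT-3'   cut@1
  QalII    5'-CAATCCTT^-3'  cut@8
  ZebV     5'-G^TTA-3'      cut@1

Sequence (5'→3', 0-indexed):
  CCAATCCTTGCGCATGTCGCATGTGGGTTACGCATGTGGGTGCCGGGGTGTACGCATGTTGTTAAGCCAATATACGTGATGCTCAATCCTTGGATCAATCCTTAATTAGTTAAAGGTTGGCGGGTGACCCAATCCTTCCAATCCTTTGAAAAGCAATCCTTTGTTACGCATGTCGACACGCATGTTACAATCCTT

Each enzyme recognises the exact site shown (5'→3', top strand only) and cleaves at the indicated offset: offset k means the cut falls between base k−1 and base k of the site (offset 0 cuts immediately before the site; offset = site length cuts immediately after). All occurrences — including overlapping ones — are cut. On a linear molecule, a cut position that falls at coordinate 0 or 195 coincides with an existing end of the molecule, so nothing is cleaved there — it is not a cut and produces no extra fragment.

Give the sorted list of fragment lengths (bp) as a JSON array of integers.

Per-enzyme occurrences:
  XjeVI (GGGTG, off=5): starts [37, 45, 121] → cuts [42, 50, 126]
  DwuVI (CGCATGT, off=1): starts [10, 17, 30, 52, 166, 178] → cuts [11, 18, 31, 53, 167, 179]
  QalII (CAATCCTT, off=8): starts [1, 83, 95, 129, 138, 153, 187] → cuts [9, 91, 103, 137, 146, 161] (position 195 is a terminus of the linear molecule — no cut)
  ZebV (GTTA, off=1): starts [26, 60, 108, 162, 183] → cuts [27, 61, 109, 163, 184]

Pooled cuts: [9, 11, 18, 27, 31, 42, 50, 53, 61, 91, 103, 109, 126, 137, 146, 161, 163, 167, 179, 184]

Fragments:
  [0,9): 9 bp
  [9,11): 2 bp
  [11,18): 7 bp
  [18,27): 9 bp
  [27,31): 4 bp
  [31,42): 11 bp
  [42,50): 8 bp
  [50,53): 3 bp
  [53,61): 8 bp
  [61,91): 30 bp
  [91,103): 12 bp
  [103,109): 6 bp
  [109,126): 17 bp
  [126,137): 11 bp
  [137,146): 9 bp
  [146,161): 15 bp
  [161,163): 2 bp
  [163,167): 4 bp
  [167,179): 12 bp
  [179,184): 5 bp
  [184,195): 11 bp

[2,2,3,4,4,5,6,7,8,8,9,9,9,11,11,11,12,12,15,17,30]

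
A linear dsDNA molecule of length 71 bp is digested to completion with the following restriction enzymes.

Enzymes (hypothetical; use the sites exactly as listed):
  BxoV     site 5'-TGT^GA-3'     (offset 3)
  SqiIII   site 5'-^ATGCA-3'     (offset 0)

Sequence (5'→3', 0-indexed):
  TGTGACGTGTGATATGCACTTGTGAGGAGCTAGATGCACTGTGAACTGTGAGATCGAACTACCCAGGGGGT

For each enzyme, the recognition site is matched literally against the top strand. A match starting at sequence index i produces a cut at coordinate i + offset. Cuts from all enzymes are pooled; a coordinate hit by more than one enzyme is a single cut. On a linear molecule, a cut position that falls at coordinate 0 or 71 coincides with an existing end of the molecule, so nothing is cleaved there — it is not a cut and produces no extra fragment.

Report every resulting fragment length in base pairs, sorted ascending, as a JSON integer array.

Site scan:
  BxoV (TGTGA, off=3): starts [0, 7, 20, 39, 46] → cuts [3, 10, 23, 42, 49]
  SqiIII (ATGCA, off=0): starts [13, 33] → cuts [13, 33]

Pooled cuts: [3, 10, 13, 23, 33, 42, 49]

Fragment lengths:
  [0,3): 3 bp
  [3,10): 7 bp
  [10,13): 3 bp
  [13,23): 10 bp
  [23,33): 10 bp
  [33,42): 9 bp
  [42,49): 7 bp
  [49,71): 22 bp

[3,3,7,7,9,10,10,22]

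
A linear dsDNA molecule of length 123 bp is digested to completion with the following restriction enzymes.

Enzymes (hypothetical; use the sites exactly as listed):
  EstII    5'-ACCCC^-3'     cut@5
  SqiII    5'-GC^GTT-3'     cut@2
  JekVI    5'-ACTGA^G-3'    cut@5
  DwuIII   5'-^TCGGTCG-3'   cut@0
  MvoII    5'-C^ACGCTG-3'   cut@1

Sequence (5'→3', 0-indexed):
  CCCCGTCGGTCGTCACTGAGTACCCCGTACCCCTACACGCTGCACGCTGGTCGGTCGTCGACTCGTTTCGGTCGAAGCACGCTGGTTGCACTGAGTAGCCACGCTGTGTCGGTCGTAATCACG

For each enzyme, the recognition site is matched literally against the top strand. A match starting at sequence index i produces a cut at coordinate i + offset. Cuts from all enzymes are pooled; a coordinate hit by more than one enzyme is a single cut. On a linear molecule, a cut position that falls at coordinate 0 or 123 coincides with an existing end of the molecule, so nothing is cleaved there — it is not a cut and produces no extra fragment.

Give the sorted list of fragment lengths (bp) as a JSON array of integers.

Per-enzyme occurrences:
  EstII ACCCC/5: at [21, 28] ⇒ [26, 33]
  SqiII (GCGTT, off=2): no sites
  JekVI ACTGAG/5: at [14, 89] ⇒ [19, 94]
  DwuIII TCGGTCG/0: at [5, 50, 67, 108] ⇒ [5, 50, 67, 108]
  MvoII CACGCTG/1: at [35, 42, 77, 99] ⇒ [36, 43, 78, 100]

All cut coordinates (distinct, sorted): [5, 19, 26, 33, 36, 43, 50, 67, 78, 94, 100, 108]

Fragments:
  [0,5): 5 bp
  [5,19): 14 bp
  [19,26): 7 bp
  [26,33): 7 bp
  [33,36): 3 bp
  [36,43): 7 bp
  [43,50): 7 bp
  [50,67): 17 bp
  [67,78): 11 bp
  [78,94): 16 bp
  [94,100): 6 bp
  [100,108): 8 bp
  [108,123): 15 bp

[3,5,6,7,7,7,7,8,11,14,15,16,17]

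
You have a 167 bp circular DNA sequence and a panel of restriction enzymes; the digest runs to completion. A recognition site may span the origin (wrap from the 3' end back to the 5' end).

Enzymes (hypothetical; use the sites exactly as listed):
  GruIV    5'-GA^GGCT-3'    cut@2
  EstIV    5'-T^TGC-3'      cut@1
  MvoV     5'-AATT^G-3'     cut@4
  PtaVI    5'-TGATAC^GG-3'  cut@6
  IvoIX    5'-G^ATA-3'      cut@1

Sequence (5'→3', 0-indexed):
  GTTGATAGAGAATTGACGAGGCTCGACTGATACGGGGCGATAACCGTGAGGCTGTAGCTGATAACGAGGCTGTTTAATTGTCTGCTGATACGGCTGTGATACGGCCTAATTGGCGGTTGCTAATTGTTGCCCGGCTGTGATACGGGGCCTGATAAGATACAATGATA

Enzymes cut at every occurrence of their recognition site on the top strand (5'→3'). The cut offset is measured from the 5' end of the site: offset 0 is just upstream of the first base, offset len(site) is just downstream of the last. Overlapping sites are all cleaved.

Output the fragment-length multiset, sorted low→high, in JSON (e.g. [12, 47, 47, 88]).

Scan for sites:
  GruIV GAGGCT/2: at [17, 47, 65] ⇒ [19, 49, 67]
  EstIV TTGC/1: at [116, 126] ⇒ [117, 127]
  MvoV AATTG/4: at [10, 75, 107, 121] ⇒ [14, 79, 111, 125]
  PtaVI TGATACGG/6: at [27, 85, 96, 137] ⇒ [33, 91, 102, 143]
  IvoIX GATA/1: at [3, 28, 38, 59, 86, 97, 138, 150, 155, 163] ⇒ [4, 29, 39, 60, 87, 98, 139, 151, 156, 164]

All cut coordinates (distinct, sorted): [4, 14, 19, 29, 33, 39, 49, 60, 67, 79, 87, 91, 98, 102, 111, 117, 125, 127, 139, 143, 151, 156, 164]

Fragments:
  4→14: 10 bp
  14→19: 5 bp
  19→29: 10 bp
  29→33: 4 bp
  33→39: 6 bp
  39→49: 10 bp
  49→60: 11 bp
  60→67: 7 bp
  67→79: 12 bp
  79→87: 8 bp
  87→91: 4 bp
  91→98: 7 bp
  98→102: 4 bp
  102→111: 9 bp
  111→117: 6 bp
  117→125: 8 bp
  125→127: 2 bp
  127→139: 12 bp
  139→143: 4 bp
  143→151: 8 bp
  151→156: 5 bp
  156→164: 8 bp
  164→4 (wrap): 167-164+4 = 7 bp

[2,4,4,4,4,5,5,6,6,7,7,7,8,8,8,8,9,10,10,10,11,12,12]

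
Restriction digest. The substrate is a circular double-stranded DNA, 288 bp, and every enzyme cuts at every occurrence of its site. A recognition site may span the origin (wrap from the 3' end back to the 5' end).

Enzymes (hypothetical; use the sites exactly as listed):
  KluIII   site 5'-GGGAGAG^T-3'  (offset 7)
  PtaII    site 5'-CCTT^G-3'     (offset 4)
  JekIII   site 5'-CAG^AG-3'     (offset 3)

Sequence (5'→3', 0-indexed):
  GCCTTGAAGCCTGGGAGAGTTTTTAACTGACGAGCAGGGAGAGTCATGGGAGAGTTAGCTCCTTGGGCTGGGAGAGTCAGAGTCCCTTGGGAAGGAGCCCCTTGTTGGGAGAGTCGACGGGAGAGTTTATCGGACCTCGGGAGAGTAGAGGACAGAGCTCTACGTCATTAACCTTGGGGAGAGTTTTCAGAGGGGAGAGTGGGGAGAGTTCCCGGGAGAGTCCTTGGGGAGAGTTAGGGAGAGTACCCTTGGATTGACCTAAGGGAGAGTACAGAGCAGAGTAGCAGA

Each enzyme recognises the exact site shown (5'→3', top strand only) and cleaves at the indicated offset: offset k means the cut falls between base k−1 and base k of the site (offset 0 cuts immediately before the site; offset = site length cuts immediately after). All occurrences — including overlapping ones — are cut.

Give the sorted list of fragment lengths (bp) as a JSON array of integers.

[4,5,5,5,6,7,7,8,8,8,8,9,9,10,10,10,10,11,12,12,12,14,15,19,20,20,24]

Site scan:
  KluIII (GGGAGAGT, off=7): starts [12, 36, 47, 69, 106, 118, 138, 176, 192, 201, 213, 226, 236, 262] → cuts [19, 43, 54, 76, 113, 125, 145, 183, 199, 208, 220, 233, 243, 269]
  PtaII (CCTTG, off=4): starts [1, 60, 84, 99, 171, 221, 246] → cuts [5, 64, 88, 103, 175, 225, 250]
  JekIII (CAGAG, off=3): starts [77, 152, 187, 271, 276, 284] → cuts [80, 155, 190, 274, 279, 287]

Pooled cuts: [5, 19, 43, 54, 64, 76, 80, 88, 103, 113, 125, 145, 155, 175, 183, 190, 199, 208, 220, 225, 233, 243, 250, 269, 274, 279, 287]

Fragments:
  5→19: 14 bp
  19→43: 24 bp
  43→54: 11 bp
  54→64: 10 bp
  64→76: 12 bp
  76→80: 4 bp
  80→88: 8 bp
  88→103: 15 bp
  103→113: 10 bp
  113→125: 12 bp
  125→145: 20 bp
  145→155: 10 bp
  155→175: 20 bp
  175→183: 8 bp
  183→190: 7 bp
  190→199: 9 bp
  199→208: 9 bp
  208→220: 12 bp
  220→225: 5 bp
  225→233: 8 bp
  233→243: 10 bp
  243→250: 7 bp
  250→269: 19 bp
  269→274: 5 bp
  274→279: 5 bp
  279→287: 8 bp
  287→5 (wrap): 288-287+5 = 6 bp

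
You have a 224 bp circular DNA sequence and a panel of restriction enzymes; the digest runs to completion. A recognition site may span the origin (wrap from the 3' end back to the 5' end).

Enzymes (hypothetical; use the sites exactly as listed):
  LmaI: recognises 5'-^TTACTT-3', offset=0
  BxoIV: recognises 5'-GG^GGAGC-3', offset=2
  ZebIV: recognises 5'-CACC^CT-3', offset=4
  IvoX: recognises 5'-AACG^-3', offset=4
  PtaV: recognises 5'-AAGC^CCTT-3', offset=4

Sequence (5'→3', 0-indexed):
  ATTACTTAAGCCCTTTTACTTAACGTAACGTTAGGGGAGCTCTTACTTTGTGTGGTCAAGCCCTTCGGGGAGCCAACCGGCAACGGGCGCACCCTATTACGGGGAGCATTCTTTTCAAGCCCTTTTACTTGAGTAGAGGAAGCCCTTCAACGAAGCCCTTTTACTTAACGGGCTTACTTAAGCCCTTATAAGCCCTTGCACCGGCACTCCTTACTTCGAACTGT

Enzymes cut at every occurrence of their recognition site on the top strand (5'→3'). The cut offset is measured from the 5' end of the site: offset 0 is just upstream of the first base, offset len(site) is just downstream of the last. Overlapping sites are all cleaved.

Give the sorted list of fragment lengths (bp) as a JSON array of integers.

Scan for sites:
  LmaI (TTACTT, off=0): starts [1, 15, 42, 124, 160, 173, 210] → cuts [1, 15, 42, 124, 160, 173, 210]
  BxoIV (GGGGAGC, off=2): starts [33, 66, 100] → cuts [35, 68, 102]
  ZebIV (CACCCT, off=4): starts [89] → cuts [93]
  IvoX (AACG, off=4): starts [21, 26, 81, 148, 166] → cuts [25, 30, 85, 152, 170]
  PtaV (AAGCCCTT, off=4): starts [7, 57, 116, 139, 152, 179, 189] → cuts [11, 61, 120, 143, 156, 183, 193]

Pooled cuts: [1, 11, 15, 25, 30, 35, 42, 61, 68, 85, 93, 102, 120, 124, 143, 152, 156, 160, 170, 173, 183, 193, 210]

Fragments:
  1→11: 10 bp
  11→15: 4 bp
  15→25: 10 bp
  25→30: 5 bp
  30→35: 5 bp
  35→42: 7 bp
  42→61: 19 bp
  61→68: 7 bp
  68→85: 17 bp
  85→93: 8 bp
  93→102: 9 bp
  102→120: 18 bp
  120→124: 4 bp
  124→143: 19 bp
  143→152: 9 bp
  152→156: 4 bp
  156→160: 4 bp
  160→170: 10 bp
  170→173: 3 bp
  173→183: 10 bp
  183→193: 10 bp
  193→210: 17 bp
  210→1 (wrap): 224-210+1 = 15 bp

[3,4,4,4,4,5,5,7,7,8,9,9,10,10,10,10,10,15,17,17,18,19,19]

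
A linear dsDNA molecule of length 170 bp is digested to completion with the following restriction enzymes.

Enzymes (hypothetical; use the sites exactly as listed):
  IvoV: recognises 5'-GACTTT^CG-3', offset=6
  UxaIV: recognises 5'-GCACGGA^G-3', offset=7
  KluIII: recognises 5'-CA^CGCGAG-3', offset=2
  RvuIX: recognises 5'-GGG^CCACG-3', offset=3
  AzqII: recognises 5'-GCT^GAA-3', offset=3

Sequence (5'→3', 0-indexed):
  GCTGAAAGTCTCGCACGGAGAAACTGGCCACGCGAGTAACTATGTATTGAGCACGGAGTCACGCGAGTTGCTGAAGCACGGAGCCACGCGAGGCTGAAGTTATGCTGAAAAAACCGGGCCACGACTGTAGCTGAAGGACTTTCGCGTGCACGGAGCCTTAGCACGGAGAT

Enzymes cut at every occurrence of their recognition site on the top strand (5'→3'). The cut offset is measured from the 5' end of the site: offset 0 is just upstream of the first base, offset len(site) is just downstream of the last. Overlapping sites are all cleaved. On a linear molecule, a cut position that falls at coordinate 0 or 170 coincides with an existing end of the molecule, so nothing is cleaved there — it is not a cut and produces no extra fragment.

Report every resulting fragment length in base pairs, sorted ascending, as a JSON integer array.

Site scan:
  IvoV (GACTTTCG, off=6): starts [136] → cuts [142]
  UxaIV (GCACGGAG, off=7): starts [12, 50, 75, 147, 160] → cuts [19, 57, 82, 154, 167]
  KluIII (CACGCGAG, off=2): starts [28, 59, 84] → cuts [30, 61, 86]
  RvuIX (GGGCCACG, off=3): starts [115] → cuts [118]
  AzqII (GCTGAA, off=3): starts [0, 69, 92, 103, 129] → cuts [3, 72, 95, 106, 132]

Pooled cuts: [3, 19, 30, 57, 61, 72, 82, 86, 95, 106, 118, 132, 142, 154, 167]

Fragment lengths:
  [0,3): 3 bp
  [3,19): 16 bp
  [19,30): 11 bp
  [30,57): 27 bp
  [57,61): 4 bp
  [61,72): 11 bp
  [72,82): 10 bp
  [82,86): 4 bp
  [86,95): 9 bp
  [95,106): 11 bp
  [106,118): 12 bp
  [118,132): 14 bp
  [132,142): 10 bp
  [142,154): 12 bp
  [154,167): 13 bp
  [167,170): 3 bp

[3,3,4,4,9,10,10,11,11,11,12,12,13,14,16,27]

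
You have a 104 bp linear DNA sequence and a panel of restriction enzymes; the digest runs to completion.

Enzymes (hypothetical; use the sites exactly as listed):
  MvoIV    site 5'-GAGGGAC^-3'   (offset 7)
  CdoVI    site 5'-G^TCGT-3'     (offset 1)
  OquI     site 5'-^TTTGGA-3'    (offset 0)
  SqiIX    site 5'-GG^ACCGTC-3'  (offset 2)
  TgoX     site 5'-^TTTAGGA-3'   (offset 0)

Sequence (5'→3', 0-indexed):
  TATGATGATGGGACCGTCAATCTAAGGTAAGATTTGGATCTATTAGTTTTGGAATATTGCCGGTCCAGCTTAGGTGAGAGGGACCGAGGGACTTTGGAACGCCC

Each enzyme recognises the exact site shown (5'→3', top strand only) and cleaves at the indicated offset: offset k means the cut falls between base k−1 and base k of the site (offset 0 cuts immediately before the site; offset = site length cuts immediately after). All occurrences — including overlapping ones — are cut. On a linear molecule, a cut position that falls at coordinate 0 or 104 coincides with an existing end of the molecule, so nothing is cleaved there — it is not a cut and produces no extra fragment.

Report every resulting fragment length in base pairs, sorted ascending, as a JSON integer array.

Scan for sites:
  MvoIV (GAGGGAC, off=7): starts [77, 85] → cuts [84, 92]
  CdoVI (GTCGT, off=1): no sites
  OquI (TTTGGA, off=0): starts [32, 47, 92] → cuts [32, 47, 92]
  SqiIX (GGACCGTC, off=2): starts [10] → cuts [12]
  TgoX (TTTAGGA, off=0): no sites

All cut coordinates (distinct, sorted): [12, 32, 47, 84, 92]

Fragments:
  [0,12): 12 bp
  [12,32): 20 bp
  [32,47): 15 bp
  [47,84): 37 bp
  [84,92): 8 bp
  [92,104): 12 bp

[8,12,12,15,20,37]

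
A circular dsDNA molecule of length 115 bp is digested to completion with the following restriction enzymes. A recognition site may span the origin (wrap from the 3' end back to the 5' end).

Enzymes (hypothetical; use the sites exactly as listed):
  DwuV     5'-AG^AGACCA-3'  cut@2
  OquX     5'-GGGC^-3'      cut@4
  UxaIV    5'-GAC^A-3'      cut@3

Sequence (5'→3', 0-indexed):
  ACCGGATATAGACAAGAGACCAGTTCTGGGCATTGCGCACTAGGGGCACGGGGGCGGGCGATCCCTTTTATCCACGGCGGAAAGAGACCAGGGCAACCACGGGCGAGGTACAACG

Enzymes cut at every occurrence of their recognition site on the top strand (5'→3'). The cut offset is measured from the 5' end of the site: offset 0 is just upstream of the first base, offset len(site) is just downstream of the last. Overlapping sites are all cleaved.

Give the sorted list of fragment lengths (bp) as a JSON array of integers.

Site scan:
  DwuV (AGAGACCA, off=2): starts [14, 82] → cuts [16, 84]
  OquX (GGGC, off=4): starts [27, 43, 51, 55, 90, 100] → cuts [31, 47, 55, 59, 94, 104]
  UxaIV (GACA, off=3): starts [10] → cuts [13]

All cut coordinates (distinct, sorted): [13, 16, 31, 47, 55, 59, 84, 94, 104]

Fragment lengths:
  13→16: 3 bp
  16→31: 15 bp
  31→47: 16 bp
  47→55: 8 bp
  55→59: 4 bp
  59→84: 25 bp
  84→94: 10 bp
  94→104: 10 bp
  104→13 (wrap): 115-104+13 = 24 bp

[3,4,8,10,10,15,16,24,25]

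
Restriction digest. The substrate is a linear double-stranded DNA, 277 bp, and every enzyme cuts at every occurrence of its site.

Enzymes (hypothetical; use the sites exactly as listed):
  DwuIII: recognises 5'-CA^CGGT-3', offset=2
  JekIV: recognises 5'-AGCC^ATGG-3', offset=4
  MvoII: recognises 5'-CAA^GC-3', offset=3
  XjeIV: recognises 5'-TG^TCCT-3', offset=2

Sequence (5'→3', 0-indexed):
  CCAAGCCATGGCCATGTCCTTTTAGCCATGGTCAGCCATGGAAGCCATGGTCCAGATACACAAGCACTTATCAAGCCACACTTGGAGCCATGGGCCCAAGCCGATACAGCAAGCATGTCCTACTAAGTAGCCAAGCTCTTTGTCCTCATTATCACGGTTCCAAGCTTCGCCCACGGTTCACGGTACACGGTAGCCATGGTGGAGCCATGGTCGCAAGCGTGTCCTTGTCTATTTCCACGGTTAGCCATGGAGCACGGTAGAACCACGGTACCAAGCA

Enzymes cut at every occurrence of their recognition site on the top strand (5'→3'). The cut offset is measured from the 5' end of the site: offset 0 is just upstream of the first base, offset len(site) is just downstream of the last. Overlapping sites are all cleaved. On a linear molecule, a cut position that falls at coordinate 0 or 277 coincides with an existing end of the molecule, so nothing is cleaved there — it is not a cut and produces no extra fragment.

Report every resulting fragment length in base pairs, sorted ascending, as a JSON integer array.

[3,3,4,5,5,7,7,8,8,8,9,9,9,9,9,10,10,10,10,11,11,11,11,12,13,15,16,17,17]

Scan for sites:
  DwuIII CACGGT/2: at [152, 171, 178, 185, 235, 252, 263] ⇒ [154, 173, 180, 187, 237, 254, 265]
  JekIV AGCCATGG/4: at [3, 23, 33, 42, 85, 191, 202, 242] ⇒ [7, 27, 37, 46, 89, 195, 206, 246]
  MvoII CAAGC/3: at [1, 60, 71, 96, 109, 131, 160, 213, 271] ⇒ [4, 63, 74, 99, 112, 134, 163, 216, 274]
  XjeIV TGTCCT/2: at [14, 115, 140, 219] ⇒ [16, 117, 142, 221]

All cut coordinates (distinct, sorted): [4, 7, 16, 27, 37, 46, 63, 74, 89, 99, 112, 117, 134, 142, 154, 163, 173, 180, 187, 195, 206, 216, 221, 237, 246, 254, 265, 274]

Fragment lengths:
  [0,4): 4 bp
  [4,7): 3 bp
  [7,16): 9 bp
  [16,27): 11 bp
  [27,37): 10 bp
  [37,46): 9 bp
  [46,63): 17 bp
  [63,74): 11 bp
  [74,89): 15 bp
  [89,99): 10 bp
  [99,112): 13 bp
  [112,117): 5 bp
  [117,134): 17 bp
  [134,142): 8 bp
  [142,154): 12 bp
  [154,163): 9 bp
  [163,173): 10 bp
  [173,180): 7 bp
  [180,187): 7 bp
  [187,195): 8 bp
  [195,206): 11 bp
  [206,216): 10 bp
  [216,221): 5 bp
  [221,237): 16 bp
  [237,246): 9 bp
  [246,254): 8 bp
  [254,265): 11 bp
  [265,274): 9 bp
  [274,277): 3 bp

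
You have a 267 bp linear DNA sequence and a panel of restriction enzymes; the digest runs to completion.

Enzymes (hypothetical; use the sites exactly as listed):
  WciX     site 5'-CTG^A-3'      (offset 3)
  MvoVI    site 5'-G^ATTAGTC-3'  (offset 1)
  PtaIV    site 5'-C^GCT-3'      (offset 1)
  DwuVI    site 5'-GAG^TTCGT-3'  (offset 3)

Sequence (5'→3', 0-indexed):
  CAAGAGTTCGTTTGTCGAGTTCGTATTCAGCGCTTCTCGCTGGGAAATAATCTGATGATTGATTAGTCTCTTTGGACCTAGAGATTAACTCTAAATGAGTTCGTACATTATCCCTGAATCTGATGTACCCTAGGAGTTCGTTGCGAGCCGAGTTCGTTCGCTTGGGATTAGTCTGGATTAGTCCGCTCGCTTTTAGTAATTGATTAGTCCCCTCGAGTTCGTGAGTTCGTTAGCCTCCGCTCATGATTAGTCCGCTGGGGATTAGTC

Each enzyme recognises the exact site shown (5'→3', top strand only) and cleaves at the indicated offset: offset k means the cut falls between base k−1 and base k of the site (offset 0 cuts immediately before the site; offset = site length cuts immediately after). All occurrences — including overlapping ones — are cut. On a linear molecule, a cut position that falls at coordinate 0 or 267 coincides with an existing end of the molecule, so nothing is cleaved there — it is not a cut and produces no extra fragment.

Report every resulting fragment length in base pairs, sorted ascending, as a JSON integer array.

Scan for sites:
  WciX CTGA/3: at [51, 113, 119] ⇒ [54, 116, 122]
  MvoVI GATTAGTC/1: at [60, 165, 175, 201, 244, 259] ⇒ [61, 166, 176, 202, 245, 260]
  PtaIV CGCT/1: at [30, 37, 158, 183, 187, 237, 252] ⇒ [31, 38, 159, 184, 188, 238, 253]
  DwuVI GAGTTCGT/3: at [3, 16, 96, 133, 149, 214, 222] ⇒ [6, 19, 99, 136, 152, 217, 225]

Pooled cuts: [6, 19, 31, 38, 54, 61, 99, 116, 122, 136, 152, 159, 166, 176, 184, 188, 202, 217, 225, 238, 245, 253, 260]

Fragment lengths:
  [0,6): 6 bp
  [6,19): 13 bp
  [19,31): 12 bp
  [31,38): 7 bp
  [38,54): 16 bp
  [54,61): 7 bp
  [61,99): 38 bp
  [99,116): 17 bp
  [116,122): 6 bp
  [122,136): 14 bp
  [136,152): 16 bp
  [152,159): 7 bp
  [159,166): 7 bp
  [166,176): 10 bp
  [176,184): 8 bp
  [184,188): 4 bp
  [188,202): 14 bp
  [202,217): 15 bp
  [217,225): 8 bp
  [225,238): 13 bp
  [238,245): 7 bp
  [245,253): 8 bp
  [253,260): 7 bp
  [260,267): 7 bp

[4,6,6,7,7,7,7,7,7,7,8,8,8,10,12,13,13,14,14,15,16,16,17,38]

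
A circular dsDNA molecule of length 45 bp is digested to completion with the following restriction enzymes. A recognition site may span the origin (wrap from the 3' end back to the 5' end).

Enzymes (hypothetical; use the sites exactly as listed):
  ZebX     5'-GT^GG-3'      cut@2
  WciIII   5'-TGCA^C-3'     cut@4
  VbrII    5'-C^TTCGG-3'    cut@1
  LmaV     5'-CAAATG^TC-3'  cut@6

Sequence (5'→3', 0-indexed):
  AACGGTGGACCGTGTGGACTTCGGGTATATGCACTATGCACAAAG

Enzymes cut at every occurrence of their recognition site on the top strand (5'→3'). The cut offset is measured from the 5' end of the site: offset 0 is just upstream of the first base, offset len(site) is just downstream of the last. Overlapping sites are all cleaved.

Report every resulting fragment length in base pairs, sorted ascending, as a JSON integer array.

[4,7,9,11,14]

Site scan:
  ZebX (GTGG, off=2): starts [4, 13] → cuts [6, 15]
  WciIII (TGCAC, off=4): starts [29, 36] → cuts [33, 40]
  VbrII (CTTCGG, off=1): starts [18] → cuts [19]
  LmaV (CAAATGTC, off=6): no sites

Pooled cuts: [6, 15, 19, 33, 40]

Fragment lengths:
  6→15: 9 bp
  15→19: 4 bp
  19→33: 14 bp
  33→40: 7 bp
  40→6 (wrap): 45-40+6 = 11 bp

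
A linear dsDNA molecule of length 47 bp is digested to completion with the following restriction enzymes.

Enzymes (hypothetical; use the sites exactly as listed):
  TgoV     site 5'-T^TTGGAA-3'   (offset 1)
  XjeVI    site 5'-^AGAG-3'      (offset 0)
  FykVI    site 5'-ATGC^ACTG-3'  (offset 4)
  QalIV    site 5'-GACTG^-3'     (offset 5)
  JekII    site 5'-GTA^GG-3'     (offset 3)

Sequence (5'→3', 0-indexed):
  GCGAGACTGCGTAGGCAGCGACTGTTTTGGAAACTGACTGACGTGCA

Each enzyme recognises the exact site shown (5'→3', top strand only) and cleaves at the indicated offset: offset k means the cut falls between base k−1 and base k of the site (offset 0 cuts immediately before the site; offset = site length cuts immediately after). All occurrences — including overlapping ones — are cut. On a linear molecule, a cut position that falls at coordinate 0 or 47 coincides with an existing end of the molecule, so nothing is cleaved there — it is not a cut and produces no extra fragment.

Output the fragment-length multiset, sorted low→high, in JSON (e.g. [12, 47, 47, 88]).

Site scan:
  TgoV TTTGGAA/1: at [25] ⇒ [26]
  XjeVI (AGAG, off=0): no sites
  FykVI (ATGCACTG, off=4): no sites
  QalIV GACTG/5: at [4, 19, 35] ⇒ [9, 24, 40]
  JekII GTAGG/3: at [10] ⇒ [13]

Pooled cuts: [9, 13, 24, 26, 40]

Fragments:
  [0,9): 9 bp
  [9,13): 4 bp
  [13,24): 11 bp
  [24,26): 2 bp
  [26,40): 14 bp
  [40,47): 7 bp

[2,4,7,9,11,14]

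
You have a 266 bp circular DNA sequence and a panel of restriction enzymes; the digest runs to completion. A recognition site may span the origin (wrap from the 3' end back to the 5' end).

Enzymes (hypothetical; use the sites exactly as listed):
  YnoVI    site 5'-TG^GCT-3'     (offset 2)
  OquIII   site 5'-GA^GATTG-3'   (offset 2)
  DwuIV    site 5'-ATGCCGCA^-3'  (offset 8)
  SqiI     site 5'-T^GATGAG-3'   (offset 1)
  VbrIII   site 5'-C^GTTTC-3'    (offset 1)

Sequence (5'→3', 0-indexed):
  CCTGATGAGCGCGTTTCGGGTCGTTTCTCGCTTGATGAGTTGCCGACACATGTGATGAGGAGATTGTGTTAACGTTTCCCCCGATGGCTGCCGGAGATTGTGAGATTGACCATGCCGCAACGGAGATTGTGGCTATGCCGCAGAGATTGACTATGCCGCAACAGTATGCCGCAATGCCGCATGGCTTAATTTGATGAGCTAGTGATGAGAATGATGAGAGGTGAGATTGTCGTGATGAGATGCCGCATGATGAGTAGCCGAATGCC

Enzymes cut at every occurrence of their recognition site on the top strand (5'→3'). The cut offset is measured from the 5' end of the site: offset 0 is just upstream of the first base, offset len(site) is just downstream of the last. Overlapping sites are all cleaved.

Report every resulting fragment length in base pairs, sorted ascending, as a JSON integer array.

[1,2,2,5,7,8,8,8,9,9,9,9,9,10,11,11,11,12,12,13,13,14,16,16,20,21]

Per-enzyme occurrences:
  YnoVI TGGCT/2: at [84, 129, 181] ⇒ [86, 131, 183]
  OquIII GAGATTG/2: at [59, 93, 101, 122, 142, 222] ⇒ [61, 95, 103, 124, 144, 224]
  DwuIV ATGCCGCA/8: at [111, 134, 152, 165, 173, 239] ⇒ [119, 142, 160, 173, 181, 247]
  SqiI TGATGAG/1: at [2, 32, 52, 191, 202, 211, 232, 247] ⇒ [3, 33, 53, 192, 203, 212, 233, 248]
  VbrIII CGTTTC/1: at [11, 21, 72] ⇒ [12, 22, 73]

Pooled cuts: [3, 12, 22, 33, 53, 61, 73, 86, 95, 103, 119, 124, 131, 142, 144, 160, 173, 181, 183, 192, 203, 212, 224, 233, 247, 248]

Fragments:
  3→12: 9 bp
  12→22: 10 bp
  22→33: 11 bp
  33→53: 20 bp
  53→61: 8 bp
  61→73: 12 bp
  73→86: 13 bp
  86→95: 9 bp
  95→103: 8 bp
  103→119: 16 bp
  119→124: 5 bp
  124→131: 7 bp
  131→142: 11 bp
  142→144: 2 bp
  144→160: 16 bp
  160→173: 13 bp
  173→181: 8 bp
  181→183: 2 bp
  183→192: 9 bp
  192→203: 11 bp
  203→212: 9 bp
  212→224: 12 bp
  224→233: 9 bp
  233→247: 14 bp
  247→248: 1 bp
  248→3 (wrap): 266-248+3 = 21 bp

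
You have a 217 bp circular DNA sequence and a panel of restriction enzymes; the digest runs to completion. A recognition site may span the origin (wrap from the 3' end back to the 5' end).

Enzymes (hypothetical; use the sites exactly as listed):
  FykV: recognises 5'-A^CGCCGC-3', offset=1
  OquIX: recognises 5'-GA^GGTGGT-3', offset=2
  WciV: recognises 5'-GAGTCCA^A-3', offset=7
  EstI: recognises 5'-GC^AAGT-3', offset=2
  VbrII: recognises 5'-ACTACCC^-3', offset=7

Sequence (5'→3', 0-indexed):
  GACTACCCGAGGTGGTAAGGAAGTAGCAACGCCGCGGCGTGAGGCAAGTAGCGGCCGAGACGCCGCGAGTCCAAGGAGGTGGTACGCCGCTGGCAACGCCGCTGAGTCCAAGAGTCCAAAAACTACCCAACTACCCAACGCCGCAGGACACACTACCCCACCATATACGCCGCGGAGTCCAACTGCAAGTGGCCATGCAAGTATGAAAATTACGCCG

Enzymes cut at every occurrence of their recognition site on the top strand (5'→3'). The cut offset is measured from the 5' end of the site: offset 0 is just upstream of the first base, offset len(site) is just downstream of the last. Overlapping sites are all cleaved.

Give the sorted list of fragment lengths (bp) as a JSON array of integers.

Scan for sites:
  FykV ACGCCGC/1: at [28, 59, 83, 95, 137, 166] ⇒ [29, 60, 84, 96, 138, 167]
  OquIX GAGGTGGT/2: at [8, 75] ⇒ [10, 77]
  WciV GAGTCCAA/7: at [66, 103, 111, 174] ⇒ [73, 110, 118, 181]
  EstI GCAAGT/2: at [43, 184, 196] ⇒ [45, 186, 198]
  VbrII ACTACCC/7: at [1, 121, 129, 151] ⇒ [8, 128, 136, 158]

All cut coordinates (distinct, sorted): [8, 10, 29, 45, 60, 73, 77, 84, 96, 110, 118, 128, 136, 138, 158, 167, 181, 186, 198]

Fragments:
  8→10: 2 bp
  10→29: 19 bp
  29→45: 16 bp
  45→60: 15 bp
  60→73: 13 bp
  73→77: 4 bp
  77→84: 7 bp
  84→96: 12 bp
  96→110: 14 bp
  110→118: 8 bp
  118→128: 10 bp
  128→136: 8 bp
  136→138: 2 bp
  138→158: 20 bp
  158→167: 9 bp
  167→181: 14 bp
  181→186: 5 bp
  186→198: 12 bp
  198→8 (wrap): 217-198+8 = 27 bp

[2,2,4,5,7,8,8,9,10,12,12,13,14,14,15,16,19,20,27]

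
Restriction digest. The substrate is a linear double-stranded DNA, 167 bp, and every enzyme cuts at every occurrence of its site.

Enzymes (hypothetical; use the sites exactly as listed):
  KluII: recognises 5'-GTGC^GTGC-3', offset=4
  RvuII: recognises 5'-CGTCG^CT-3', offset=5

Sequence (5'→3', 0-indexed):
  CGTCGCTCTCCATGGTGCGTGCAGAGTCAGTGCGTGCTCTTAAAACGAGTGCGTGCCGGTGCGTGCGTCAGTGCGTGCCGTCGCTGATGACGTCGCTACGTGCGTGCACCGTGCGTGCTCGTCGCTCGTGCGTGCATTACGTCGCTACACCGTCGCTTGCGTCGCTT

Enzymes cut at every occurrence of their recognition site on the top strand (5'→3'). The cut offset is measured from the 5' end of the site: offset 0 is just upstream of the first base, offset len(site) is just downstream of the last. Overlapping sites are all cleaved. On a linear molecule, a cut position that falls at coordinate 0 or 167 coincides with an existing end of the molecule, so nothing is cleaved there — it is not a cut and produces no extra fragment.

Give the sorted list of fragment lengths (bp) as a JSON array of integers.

Site scan:
  KluII (GTGCGTGC, off=4): starts [14, 29, 48, 58, 70, 99, 110, 127] → cuts [18, 33, 52, 62, 74, 103, 114, 131]
  RvuII (CGTCGCT, off=5): starts [0, 78, 90, 119, 139, 150, 159] → cuts [5, 83, 95, 124, 144, 155, 164]

All cut coordinates (distinct, sorted): [5, 18, 33, 52, 62, 74, 83, 95, 103, 114, 124, 131, 144, 155, 164]

Fragments:
  [0,5): 5 bp
  [5,18): 13 bp
  [18,33): 15 bp
  [33,52): 19 bp
  [52,62): 10 bp
  [62,74): 12 bp
  [74,83): 9 bp
  [83,95): 12 bp
  [95,103): 8 bp
  [103,114): 11 bp
  [114,124): 10 bp
  [124,131): 7 bp
  [131,144): 13 bp
  [144,155): 11 bp
  [155,164): 9 bp
  [164,167): 3 bp

[3,5,7,8,9,9,10,10,11,11,12,12,13,13,15,19]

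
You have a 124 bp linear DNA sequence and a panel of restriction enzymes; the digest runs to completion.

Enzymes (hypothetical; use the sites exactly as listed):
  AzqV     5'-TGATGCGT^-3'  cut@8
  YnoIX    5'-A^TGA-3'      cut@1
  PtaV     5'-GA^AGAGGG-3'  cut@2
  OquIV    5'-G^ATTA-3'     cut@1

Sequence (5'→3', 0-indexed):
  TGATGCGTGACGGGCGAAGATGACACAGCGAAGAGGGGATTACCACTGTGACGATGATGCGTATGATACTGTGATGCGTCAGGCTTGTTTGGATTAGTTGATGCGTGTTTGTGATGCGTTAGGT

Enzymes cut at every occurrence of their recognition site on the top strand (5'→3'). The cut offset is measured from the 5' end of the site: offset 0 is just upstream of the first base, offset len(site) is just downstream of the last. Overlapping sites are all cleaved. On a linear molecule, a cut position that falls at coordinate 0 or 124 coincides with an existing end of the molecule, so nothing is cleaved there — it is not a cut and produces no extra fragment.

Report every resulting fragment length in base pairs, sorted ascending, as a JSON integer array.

Scan for sites:
  AzqV (TGATGCGT, off=8): starts [0, 54, 71, 98, 111] → cuts [8, 62, 79, 106, 119]
  YnoIX (ATGA, off=1): starts [19, 53, 62] → cuts [20, 54, 63]
  PtaV (GAAGAGGG, off=2): starts [29] → cuts [31]
  OquIV (GATTA, off=1): starts [37, 91] → cuts [38, 92]

All cut coordinates (distinct, sorted): [8, 20, 31, 38, 54, 62, 63, 79, 92, 106, 119]

Fragments:
  [0,8): 8 bp
  [8,20): 12 bp
  [20,31): 11 bp
  [31,38): 7 bp
  [38,54): 16 bp
  [54,62): 8 bp
  [62,63): 1 bp
  [63,79): 16 bp
  [79,92): 13 bp
  [92,106): 14 bp
  [106,119): 13 bp
  [119,124): 5 bp

[1,5,7,8,8,11,12,13,13,14,16,16]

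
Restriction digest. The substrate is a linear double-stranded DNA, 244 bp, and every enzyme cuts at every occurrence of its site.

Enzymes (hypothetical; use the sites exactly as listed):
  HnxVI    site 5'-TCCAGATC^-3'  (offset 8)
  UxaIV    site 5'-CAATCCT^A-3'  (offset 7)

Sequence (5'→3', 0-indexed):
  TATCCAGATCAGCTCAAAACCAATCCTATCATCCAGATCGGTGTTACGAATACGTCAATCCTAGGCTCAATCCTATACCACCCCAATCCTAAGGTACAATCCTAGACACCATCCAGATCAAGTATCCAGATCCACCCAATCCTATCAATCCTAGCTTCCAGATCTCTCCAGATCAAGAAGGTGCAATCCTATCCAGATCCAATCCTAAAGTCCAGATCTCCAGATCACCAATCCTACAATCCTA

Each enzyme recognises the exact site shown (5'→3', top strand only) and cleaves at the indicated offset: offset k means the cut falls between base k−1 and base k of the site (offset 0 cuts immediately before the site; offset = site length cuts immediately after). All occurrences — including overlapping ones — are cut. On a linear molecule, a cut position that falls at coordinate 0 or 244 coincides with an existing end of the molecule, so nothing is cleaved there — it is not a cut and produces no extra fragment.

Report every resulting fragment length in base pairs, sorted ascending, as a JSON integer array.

Site scan:
  HnxVI (TCCAGATC, off=8): starts [2, 31, 111, 124, 156, 166, 191, 210, 218] → cuts [10, 39, 119, 132, 164, 174, 199, 218, 226]
  UxaIV (CAATCCTA, off=7): starts [20, 55, 67, 83, 96, 136, 145, 183, 199, 228, 236] → cuts [27, 62, 74, 90, 103, 143, 152, 190, 206, 235, 243]

Pooled cuts: [10, 27, 39, 62, 74, 90, 103, 119, 132, 143, 152, 164, 174, 190, 199, 206, 218, 226, 235, 243]

Fragment lengths:
  [0,10): 10 bp
  [10,27): 17 bp
  [27,39): 12 bp
  [39,62): 23 bp
  [62,74): 12 bp
  [74,90): 16 bp
  [90,103): 13 bp
  [103,119): 16 bp
  [119,132): 13 bp
  [132,143): 11 bp
  [143,152): 9 bp
  [152,164): 12 bp
  [164,174): 10 bp
  [174,190): 16 bp
  [190,199): 9 bp
  [199,206): 7 bp
  [206,218): 12 bp
  [218,226): 8 bp
  [226,235): 9 bp
  [235,243): 8 bp
  [243,244): 1 bp

[1,7,8,8,9,9,9,10,10,11,12,12,12,12,13,13,16,16,16,17,23]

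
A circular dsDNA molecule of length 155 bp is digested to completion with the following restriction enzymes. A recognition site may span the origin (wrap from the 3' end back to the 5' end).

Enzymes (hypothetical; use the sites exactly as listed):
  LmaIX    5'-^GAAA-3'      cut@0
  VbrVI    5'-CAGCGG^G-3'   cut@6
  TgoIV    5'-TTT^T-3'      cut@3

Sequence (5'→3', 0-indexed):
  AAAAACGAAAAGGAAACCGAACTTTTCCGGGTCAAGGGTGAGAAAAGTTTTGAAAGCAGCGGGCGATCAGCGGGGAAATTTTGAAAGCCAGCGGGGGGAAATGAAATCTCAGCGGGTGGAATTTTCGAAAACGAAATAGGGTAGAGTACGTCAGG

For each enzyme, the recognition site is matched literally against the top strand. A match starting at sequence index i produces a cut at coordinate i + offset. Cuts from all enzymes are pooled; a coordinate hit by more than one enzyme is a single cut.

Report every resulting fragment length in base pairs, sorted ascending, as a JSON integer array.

Per-enzyme occurrences:
  LmaIX GAAA/0: at [6, 12, 41, 51, 74, 82, 97, 102, 126, 132, 154] ⇒ [6, 12, 41, 51, 74, 82, 97, 102, 126, 132, 154]
  VbrVI CAGCGGG/6: at [56, 67, 88, 109] ⇒ [62, 73, 94, 115]
  TgoIV TTTT/3: at [22, 47, 78, 121] ⇒ [25, 50, 81, 124]

All cut coordinates (distinct, sorted): [6, 12, 25, 41, 50, 51, 62, 73, 74, 81, 82, 94, 97, 102, 115, 124, 126, 132, 154]

Fragments:
  6→12: 6 bp
  12→25: 13 bp
  25→41: 16 bp
  41→50: 9 bp
  50→51: 1 bp
  51→62: 11 bp
  62→73: 11 bp
  73→74: 1 bp
  74→81: 7 bp
  81→82: 1 bp
  82→94: 12 bp
  94→97: 3 bp
  97→102: 5 bp
  102→115: 13 bp
  115→124: 9 bp
  124→126: 2 bp
  126→132: 6 bp
  132→154: 22 bp
  154→6 (wrap): 155-154+6 = 7 bp

[1,1,1,2,3,5,6,6,7,7,9,9,11,11,12,13,13,16,22]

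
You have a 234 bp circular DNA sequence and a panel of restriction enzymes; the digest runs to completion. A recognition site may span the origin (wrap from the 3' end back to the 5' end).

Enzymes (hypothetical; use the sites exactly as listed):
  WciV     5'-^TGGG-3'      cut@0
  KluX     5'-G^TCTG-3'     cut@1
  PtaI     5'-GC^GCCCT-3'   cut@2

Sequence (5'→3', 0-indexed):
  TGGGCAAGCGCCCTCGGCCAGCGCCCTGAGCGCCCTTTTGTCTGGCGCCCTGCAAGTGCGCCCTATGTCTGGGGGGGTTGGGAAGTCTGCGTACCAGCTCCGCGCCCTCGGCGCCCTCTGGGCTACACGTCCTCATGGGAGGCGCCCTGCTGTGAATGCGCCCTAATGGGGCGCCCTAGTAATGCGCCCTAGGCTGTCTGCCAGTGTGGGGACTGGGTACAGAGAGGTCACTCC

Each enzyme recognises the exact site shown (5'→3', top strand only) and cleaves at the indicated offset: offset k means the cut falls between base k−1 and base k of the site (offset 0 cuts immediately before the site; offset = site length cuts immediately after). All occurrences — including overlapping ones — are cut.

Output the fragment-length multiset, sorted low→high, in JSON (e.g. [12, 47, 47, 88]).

Scan for sites:
  WciV TGGG/0: at [0, 69, 78, 118, 135, 166, 206, 213] ⇒ [0, 69, 78, 118, 135, 166, 206, 213]
  KluX GTCTG/1: at [39, 66, 84, 195] ⇒ [40, 67, 85, 196]
  PtaI GCGCCCT/2: at [7, 20, 29, 44, 57, 101, 110, 141, 157, 170, 183] ⇒ [9, 22, 31, 46, 59, 103, 112, 143, 159, 172, 185]

Pooled cuts: [0, 9, 22, 31, 40, 46, 59, 67, 69, 78, 85, 103, 112, 118, 135, 143, 159, 166, 172, 185, 196, 206, 213]

Fragment lengths:
  0→9: 9 bp
  9→22: 13 bp
  22→31: 9 bp
  31→40: 9 bp
  40→46: 6 bp
  46→59: 13 bp
  59→67: 8 bp
  67→69: 2 bp
  69→78: 9 bp
  78→85: 7 bp
  85→103: 18 bp
  103→112: 9 bp
  112→118: 6 bp
  118→135: 17 bp
  135→143: 8 bp
  143→159: 16 bp
  159→166: 7 bp
  166→172: 6 bp
  172→185: 13 bp
  185→196: 11 bp
  196→206: 10 bp
  206→213: 7 bp
  213→0 (wrap): 234-213+0 = 21 bp

[2,6,6,6,7,7,7,8,8,9,9,9,9,9,10,11,13,13,13,16,17,18,21]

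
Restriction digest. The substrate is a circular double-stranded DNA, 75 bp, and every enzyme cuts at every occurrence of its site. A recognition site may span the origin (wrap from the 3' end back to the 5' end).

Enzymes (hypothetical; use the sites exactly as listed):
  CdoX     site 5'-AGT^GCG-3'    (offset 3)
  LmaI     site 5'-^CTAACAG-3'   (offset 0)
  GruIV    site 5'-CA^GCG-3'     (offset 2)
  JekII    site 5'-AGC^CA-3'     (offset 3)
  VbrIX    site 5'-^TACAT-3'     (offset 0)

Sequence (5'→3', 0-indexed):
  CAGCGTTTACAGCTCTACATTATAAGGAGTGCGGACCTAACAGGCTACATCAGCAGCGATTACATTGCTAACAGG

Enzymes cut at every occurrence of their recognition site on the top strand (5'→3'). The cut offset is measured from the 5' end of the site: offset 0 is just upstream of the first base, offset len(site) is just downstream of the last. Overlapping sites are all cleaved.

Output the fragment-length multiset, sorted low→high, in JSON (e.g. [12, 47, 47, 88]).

Scan for sites:
  CdoX (AGTGCG, off=3): starts [27] → cuts [30]
  LmaI (CTAACAG, off=0): starts [36, 67] → cuts [36, 67]
  GruIV (CAGCG, off=2): starts [0, 53] → cuts [2, 55]
  JekII (AGCCA, off=3): no sites
  VbrIX (TACAT, off=0): starts [15, 45, 60] → cuts [15, 45, 60]

All cut coordinates (distinct, sorted): [2, 15, 30, 36, 45, 55, 60, 67]

Fragment lengths:
  2→15: 13 bp
  15→30: 15 bp
  30→36: 6 bp
  36→45: 9 bp
  45→55: 10 bp
  55→60: 5 bp
  60→67: 7 bp
  67→2 (wrap): 75-67+2 = 10 bp

[5,6,7,9,10,10,13,15]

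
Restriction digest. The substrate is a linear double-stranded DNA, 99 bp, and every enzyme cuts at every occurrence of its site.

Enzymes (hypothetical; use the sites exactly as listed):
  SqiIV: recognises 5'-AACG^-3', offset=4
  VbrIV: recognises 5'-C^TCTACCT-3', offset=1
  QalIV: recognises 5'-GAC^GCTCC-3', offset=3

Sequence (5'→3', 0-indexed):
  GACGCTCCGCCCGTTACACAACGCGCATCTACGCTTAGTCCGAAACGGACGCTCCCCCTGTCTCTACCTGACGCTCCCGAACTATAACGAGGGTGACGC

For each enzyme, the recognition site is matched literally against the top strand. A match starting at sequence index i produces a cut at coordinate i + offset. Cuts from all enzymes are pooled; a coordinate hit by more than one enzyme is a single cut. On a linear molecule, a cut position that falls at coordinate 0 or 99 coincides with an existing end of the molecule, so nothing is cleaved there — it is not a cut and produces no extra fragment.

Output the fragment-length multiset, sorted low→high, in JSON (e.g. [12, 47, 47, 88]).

Scan for sites:
  SqiIV AACG/4: at [19, 43, 85] ⇒ [23, 47, 89]
  VbrIV CTCTACCT/1: at [61] ⇒ [62]
  QalIV GACGCTCC/3: at [0, 47, 69] ⇒ [3, 50, 72]

All cut coordinates (distinct, sorted): [3, 23, 47, 50, 62, 72, 89]

Fragments:
  [0,3): 3 bp
  [3,23): 20 bp
  [23,47): 24 bp
  [47,50): 3 bp
  [50,62): 12 bp
  [62,72): 10 bp
  [72,89): 17 bp
  [89,99): 10 bp

[3,3,10,10,12,17,20,24]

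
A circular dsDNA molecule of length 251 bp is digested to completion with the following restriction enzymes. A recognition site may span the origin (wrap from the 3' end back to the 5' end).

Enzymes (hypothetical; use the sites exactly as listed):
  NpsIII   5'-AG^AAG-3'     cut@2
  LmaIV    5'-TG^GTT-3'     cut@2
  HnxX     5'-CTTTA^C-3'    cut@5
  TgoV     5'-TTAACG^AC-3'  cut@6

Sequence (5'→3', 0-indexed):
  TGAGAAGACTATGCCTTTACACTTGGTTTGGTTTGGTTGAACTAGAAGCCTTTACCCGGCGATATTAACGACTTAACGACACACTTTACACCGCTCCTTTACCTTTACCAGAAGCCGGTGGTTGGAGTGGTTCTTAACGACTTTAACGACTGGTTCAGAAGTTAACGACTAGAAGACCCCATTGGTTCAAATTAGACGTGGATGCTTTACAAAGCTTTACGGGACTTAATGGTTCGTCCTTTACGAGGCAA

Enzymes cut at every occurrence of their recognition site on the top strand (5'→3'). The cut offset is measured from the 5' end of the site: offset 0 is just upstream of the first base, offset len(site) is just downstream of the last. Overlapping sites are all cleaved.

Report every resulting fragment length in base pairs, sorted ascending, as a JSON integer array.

[4,4,5,5,5,6,6,6,8,9,9,9,9,9,10,10,10,10,12,12,12,12,13,15,16,25]

Site scan:
  NpsIII (AGAAG, off=2): starts [2, 43, 109, 156, 170] → cuts [4, 45, 111, 158, 172]
  LmaIV (TGGTT, off=2): starts [23, 28, 33, 118, 127, 150, 182, 229] → cuts [25, 30, 35, 120, 129, 152, 184, 231]
  HnxX (CTTTAC, off=5): starts [14, 49, 83, 96, 102, 204, 214, 238] → cuts [19, 54, 88, 101, 107, 209, 219, 243]
  TgoV (TTAACGAC, off=6): starts [64, 72, 133, 142, 161] → cuts [70, 78, 139, 148, 167]

Pooled cuts: [4, 19, 25, 30, 35, 45, 54, 70, 78, 88, 101, 107, 111, 120, 129, 139, 148, 152, 158, 167, 172, 184, 209, 219, 231, 243]

Fragment lengths:
  4→19: 15 bp
  19→25: 6 bp
  25→30: 5 bp
  30→35: 5 bp
  35→45: 10 bp
  45→54: 9 bp
  54→70: 16 bp
  70→78: 8 bp
  78→88: 10 bp
  88→101: 13 bp
  101→107: 6 bp
  107→111: 4 bp
  111→120: 9 bp
  120→129: 9 bp
  129→139: 10 bp
  139→148: 9 bp
  148→152: 4 bp
  152→158: 6 bp
  158→167: 9 bp
  167→172: 5 bp
  172→184: 12 bp
  184→209: 25 bp
  209→219: 10 bp
  219→231: 12 bp
  231→243: 12 bp
  243→4 (wrap): 251-243+4 = 12 bp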